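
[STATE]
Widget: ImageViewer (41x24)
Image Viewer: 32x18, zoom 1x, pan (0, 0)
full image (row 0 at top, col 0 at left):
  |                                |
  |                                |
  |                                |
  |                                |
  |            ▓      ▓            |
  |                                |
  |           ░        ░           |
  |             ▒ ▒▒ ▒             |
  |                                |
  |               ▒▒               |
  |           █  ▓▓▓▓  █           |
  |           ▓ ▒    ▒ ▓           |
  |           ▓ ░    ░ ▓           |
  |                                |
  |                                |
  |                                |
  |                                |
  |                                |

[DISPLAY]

                                         
                                         
                                         
                                         
            ▓      ▓                     
                                         
           ░        ░                    
             ▒ ▒▒ ▒                      
                                         
               ▒▒                        
           █  ▓▓▓▓  █                    
           ▓ ▒    ▒ ▓                    
           ▓ ░    ░ ▓                    
                                         
                                         
                                         
                                         
                                         
                                         
                                         
                                         
                                         
                                         
                                         


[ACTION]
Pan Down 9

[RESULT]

               ▒▒                        
           █  ▓▓▓▓  █                    
           ▓ ▒    ▒ ▓                    
           ▓ ░    ░ ▓                    
                                         
                                         
                                         
                                         
                                         
                                         
                                         
                                         
                                         
                                         
                                         
                                         
                                         
                                         
                                         
                                         
                                         
                                         
                                         
                                         


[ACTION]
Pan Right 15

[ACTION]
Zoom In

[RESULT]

         ▓▓            ▓▓                
                                         
                                         
       ░░                ░░              
       ░░                ░░              
           ▒▒  ▒▒▒▒  ▒▒                  
           ▒▒  ▒▒▒▒  ▒▒                  
                                         
                                         
               ▒▒▒▒                      
               ▒▒▒▒                      
       ██    ▓▓▓▓▓▓▓▓    ██              
       ██    ▓▓▓▓▓▓▓▓    ██              
       ▓▓  ▒▒        ▒▒  ▓▓              
       ▓▓  ▒▒        ▒▒  ▓▓              
       ▓▓  ░░        ░░  ▓▓              
       ▓▓  ░░        ░░  ▓▓              
                                         
                                         
                                         
                                         
                                         
                                         
                                         


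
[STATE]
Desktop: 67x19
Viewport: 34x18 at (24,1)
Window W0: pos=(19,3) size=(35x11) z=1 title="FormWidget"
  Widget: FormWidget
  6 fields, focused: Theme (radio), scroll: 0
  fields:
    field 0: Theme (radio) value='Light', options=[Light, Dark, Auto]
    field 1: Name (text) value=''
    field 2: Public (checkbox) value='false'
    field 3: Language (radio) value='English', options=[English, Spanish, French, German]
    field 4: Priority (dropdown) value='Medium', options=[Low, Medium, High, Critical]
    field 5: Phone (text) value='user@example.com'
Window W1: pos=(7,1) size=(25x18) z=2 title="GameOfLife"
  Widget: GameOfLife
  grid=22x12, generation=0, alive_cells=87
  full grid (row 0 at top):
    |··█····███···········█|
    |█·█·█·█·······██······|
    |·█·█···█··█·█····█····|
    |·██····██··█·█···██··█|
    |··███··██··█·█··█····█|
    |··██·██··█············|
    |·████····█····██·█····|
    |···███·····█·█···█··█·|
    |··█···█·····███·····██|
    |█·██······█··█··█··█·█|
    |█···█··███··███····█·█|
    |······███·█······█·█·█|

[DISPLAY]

━━━━━━━┓                          
       ┃                          
───────┨━━━━━━━━━━━━━━━━━━━━━┓    
       ┃                     ┃    
·····█ ┃─────────────────────┨    
······ ┃  (●) Light  ( ) Dark┃    
·█···· ┃  [                 ]┃    
·██··█ ┃  [ ]                ┃    
█····█ ┃  (●) English  ( ) Sp┃    
······ ┃  [Medium          ▼]┃    
·█···· ┃  [user@example.com ]┃    
·█··█· ┃                     ┃    
····██ ┃━━━━━━━━━━━━━━━━━━━━━┛    
█··█·█ ┃                          
···█·█ ┃                          
·█·█·█ ┃                          
       ┃                          
━━━━━━━┛                          


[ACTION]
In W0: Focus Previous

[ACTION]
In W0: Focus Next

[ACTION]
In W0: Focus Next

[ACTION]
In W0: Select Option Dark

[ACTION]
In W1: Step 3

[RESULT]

━━━━━━━┓                          
       ┃                          
───────┨━━━━━━━━━━━━━━━━━━━━━┓    
       ┃                     ┃    
······ ┃─────────────────────┨    
██···· ┃  (●) Light  ( ) Dark┃    
██···· ┃  [                 ]┃    
██···· ┃  [ ]                ┃    
██···· ┃  (●) English  ( ) Sp┃    
███··· ┃  [Medium          ▼]┃    
·█···· ┃  [user@example.com ]┃    
██··██ ┃                     ┃    
████·█ ┃━━━━━━━━━━━━━━━━━━━━━┛    
·█···· ┃                          
··███· ┃                          
······ ┃                          
       ┃                          
━━━━━━━┛                          


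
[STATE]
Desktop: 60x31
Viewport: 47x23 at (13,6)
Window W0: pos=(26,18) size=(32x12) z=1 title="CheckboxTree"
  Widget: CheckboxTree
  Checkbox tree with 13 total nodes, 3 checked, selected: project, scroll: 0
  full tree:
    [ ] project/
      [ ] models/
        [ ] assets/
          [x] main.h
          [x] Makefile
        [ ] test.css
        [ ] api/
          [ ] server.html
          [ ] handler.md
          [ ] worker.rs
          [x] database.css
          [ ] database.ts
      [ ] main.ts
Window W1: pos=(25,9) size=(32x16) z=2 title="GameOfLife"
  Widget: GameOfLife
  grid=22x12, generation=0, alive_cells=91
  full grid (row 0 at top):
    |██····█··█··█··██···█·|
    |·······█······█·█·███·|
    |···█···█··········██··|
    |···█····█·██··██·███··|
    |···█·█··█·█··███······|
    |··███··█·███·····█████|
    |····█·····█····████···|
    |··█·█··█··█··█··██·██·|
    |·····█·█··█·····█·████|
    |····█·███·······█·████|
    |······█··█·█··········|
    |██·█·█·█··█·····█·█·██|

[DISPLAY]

                                               
                                               
                                               
            ┏━━━━━━━━━━━━━━━━━━━━━━━━━━━━━━┓   
            ┃ GameOfLife                   ┃   
            ┠──────────────────────────────┨   
            ┃Gen: 0                        ┃   
            ┃██····█··█··█··██···█·        ┃   
            ┃·······█······█·█·███·        ┃   
            ┃···█···█··········██··        ┃   
            ┃···█····█·██··██·███··        ┃   
            ┃···█·█··█·█··███······        ┃   
            ┃··███··█·███·····█████        ┃┓  
            ┃····█·····█····████···        ┃┃  
            ┃··█·█··█··█··█··██·██·        ┃┨  
            ┃·····█·█··█·····█·████        ┃┃  
            ┃····█·███·······█·████        ┃┃  
            ┃······█··█·█··········        ┃┃  
            ┗━━━━━━━━━━━━━━━━━━━━━━━━━━━━━━┛┃  
             ┃       [x] Makefile           ┃  
             ┃     [ ] test.css             ┃  
             ┃     [-] api/                 ┃  
             ┃       [ ] server.html        ┃  


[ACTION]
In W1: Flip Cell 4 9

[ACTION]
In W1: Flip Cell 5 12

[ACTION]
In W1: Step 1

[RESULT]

                                               
                                               
                                               
            ┏━━━━━━━━━━━━━━━━━━━━━━━━━━━━━━┓   
            ┃ GameOfLife                   ┃   
            ┠──────────────────────────────┨   
            ┃Gen: 1                        ┃   
            ┃···············███··█·        ┃   
            ┃······███·······█·█·█·        ┃   
            ┃·······██·····█·█·····        ┃   
            ┃··██···██·██·█·███·█··        ┃   
            ┃·······█·····█·█······        ┃   
            ┃··█··█······██·····██·        ┃┓  
            ┃··█·██··█···█··█·····█        ┃┃  
            ┃···████··███·········█        ┃┨  
            ┃···███···█·····██·····        ┃┃  
            ┃········███·······█··█        ┃┃  
            ┃····█····██·······█···        ┃┃  
            ┗━━━━━━━━━━━━━━━━━━━━━━━━━━━━━━┛┃  
             ┃       [x] Makefile           ┃  
             ┃     [ ] test.css             ┃  
             ┃     [-] api/                 ┃  
             ┃       [ ] server.html        ┃  


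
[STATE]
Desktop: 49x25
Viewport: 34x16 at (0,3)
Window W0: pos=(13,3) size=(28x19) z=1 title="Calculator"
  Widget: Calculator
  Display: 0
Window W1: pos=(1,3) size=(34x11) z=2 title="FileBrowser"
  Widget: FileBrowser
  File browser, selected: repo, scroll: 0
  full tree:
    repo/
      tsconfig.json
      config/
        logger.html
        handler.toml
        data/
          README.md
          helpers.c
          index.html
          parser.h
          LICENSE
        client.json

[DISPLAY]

 ┏━━━━━━━━━━━━━━━━━━━━━━━━━━━━━━━━
 ┃ FileBrowser                    
 ┠────────────────────────────────
 ┃> [-] repo/                     
 ┃    tsconfig.json               
 ┃    [+] config/                 
 ┃                                
 ┃                                
 ┃                                
 ┃                                
 ┗━━━━━━━━━━━━━━━━━━━━━━━━━━━━━━━━
             ┃│ 0 │ . │ = │ + │   
             ┃├───┼───┼───┼───┤   
             ┃│ C │ MC│ MR│ M+│   
             ┃└───┴───┴───┴───┘   
             ┃                    


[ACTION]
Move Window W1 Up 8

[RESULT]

 ┃> [-] repo/                     
 ┃    tsconfig.json               
 ┃    [+] config/                 
 ┃                                
 ┃                                
 ┃                                
 ┃                                
 ┗━━━━━━━━━━━━━━━━━━━━━━━━━━━━━━━━
             ┃├───┼───┼───┼───┤   
             ┃│ 1 │ 2 │ 3 │ - │   
             ┃├───┼───┼───┼───┤   
             ┃│ 0 │ . │ = │ + │   
             ┃├───┼───┼───┼───┤   
             ┃│ C │ MC│ MR│ M+│   
             ┃└───┴───┴───┴───┘   
             ┃                    


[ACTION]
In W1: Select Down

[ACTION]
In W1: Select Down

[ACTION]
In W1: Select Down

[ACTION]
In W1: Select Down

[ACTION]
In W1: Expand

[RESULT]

 ┃  [-] repo/                     
 ┃    tsconfig.json               
 ┃  > [-] config/                 
 ┃      logger.html               
 ┃      handler.toml              
 ┃      [+] data/                 
 ┃      client.json               
 ┗━━━━━━━━━━━━━━━━━━━━━━━━━━━━━━━━
             ┃├───┼───┼───┼───┤   
             ┃│ 1 │ 2 │ 3 │ - │   
             ┃├───┼───┼───┼───┤   
             ┃│ 0 │ . │ = │ + │   
             ┃├───┼───┼───┼───┤   
             ┃│ C │ MC│ MR│ M+│   
             ┃└───┴───┴───┴───┘   
             ┃                    


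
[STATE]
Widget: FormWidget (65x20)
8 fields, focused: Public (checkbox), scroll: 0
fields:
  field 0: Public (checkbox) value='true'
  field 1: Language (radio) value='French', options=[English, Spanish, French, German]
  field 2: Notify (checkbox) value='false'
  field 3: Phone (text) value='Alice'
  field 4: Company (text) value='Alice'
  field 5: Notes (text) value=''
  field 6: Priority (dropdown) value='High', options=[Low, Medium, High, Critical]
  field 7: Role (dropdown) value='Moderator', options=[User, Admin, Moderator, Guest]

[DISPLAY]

> Public:     [x]                                                
  Language:   ( ) English  ( ) Spanish  (●) French  ( ) German   
  Notify:     [ ]                                                
  Phone:      [Alice                                            ]
  Company:    [Alice                                            ]
  Notes:      [                                                 ]
  Priority:   [High                                            ▼]
  Role:       [Moderator                                       ▼]
                                                                 
                                                                 
                                                                 
                                                                 
                                                                 
                                                                 
                                                                 
                                                                 
                                                                 
                                                                 
                                                                 
                                                                 


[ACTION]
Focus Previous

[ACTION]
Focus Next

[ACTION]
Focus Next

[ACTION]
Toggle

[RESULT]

  Public:     [x]                                                
> Language:   ( ) English  ( ) Spanish  (●) French  ( ) German   
  Notify:     [ ]                                                
  Phone:      [Alice                                            ]
  Company:    [Alice                                            ]
  Notes:      [                                                 ]
  Priority:   [High                                            ▼]
  Role:       [Moderator                                       ▼]
                                                                 
                                                                 
                                                                 
                                                                 
                                                                 
                                                                 
                                                                 
                                                                 
                                                                 
                                                                 
                                                                 
                                                                 


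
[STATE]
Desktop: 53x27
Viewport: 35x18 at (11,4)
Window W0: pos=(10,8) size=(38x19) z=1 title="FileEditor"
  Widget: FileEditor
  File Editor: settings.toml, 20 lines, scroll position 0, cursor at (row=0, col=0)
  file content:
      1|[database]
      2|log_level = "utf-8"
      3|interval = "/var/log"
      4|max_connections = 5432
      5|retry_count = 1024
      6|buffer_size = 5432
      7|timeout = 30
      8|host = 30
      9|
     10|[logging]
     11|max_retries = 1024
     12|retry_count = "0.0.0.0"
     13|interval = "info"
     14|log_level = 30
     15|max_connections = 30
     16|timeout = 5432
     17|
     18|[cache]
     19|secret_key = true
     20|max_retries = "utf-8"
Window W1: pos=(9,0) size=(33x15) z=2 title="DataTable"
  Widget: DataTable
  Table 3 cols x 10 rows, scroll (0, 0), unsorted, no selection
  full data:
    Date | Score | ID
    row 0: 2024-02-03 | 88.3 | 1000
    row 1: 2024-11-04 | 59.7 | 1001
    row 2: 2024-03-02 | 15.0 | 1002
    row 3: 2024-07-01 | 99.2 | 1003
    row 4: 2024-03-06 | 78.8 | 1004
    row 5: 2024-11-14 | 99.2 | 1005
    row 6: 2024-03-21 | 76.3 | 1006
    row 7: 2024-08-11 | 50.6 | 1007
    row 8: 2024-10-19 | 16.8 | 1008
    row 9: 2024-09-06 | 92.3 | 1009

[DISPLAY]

─────────┼─────┼────          ┃    
024-02-03│88.3 │1000          ┃    
024-11-04│59.7 │1001          ┃    
024-03-02│15.0 │1002          ┃    
024-07-01│99.2 │1003          ┃━━━━
024-03-06│78.8 │1004          ┃    
024-11-14│99.2 │1005          ┃────
024-03-21│76.3 │1006          ┃    
024-08-11│50.6 │1007          ┃    
024-10-19│16.8 │1008          ┃    
━━━━━━━━━━━━━━━━━━━━━━━━━━━━━━┛    
retry_count = 1024                 
buffer_size = 5432                 
timeout = 30                       
host = 30                          
                                   
[logging]                          
max_retries = 1024                 


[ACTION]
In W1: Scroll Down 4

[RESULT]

─────────┼─────┼────          ┃    
024-11-04│59.7 │1001          ┃    
024-03-02│15.0 │1002          ┃    
024-07-01│99.2 │1003          ┃    
024-03-06│78.8 │1004          ┃━━━━
024-11-14│99.2 │1005          ┃    
024-03-21│76.3 │1006          ┃────
024-08-11│50.6 │1007          ┃    
024-10-19│16.8 │1008          ┃    
024-09-06│92.3 │1009          ┃    
━━━━━━━━━━━━━━━━━━━━━━━━━━━━━━┛    
retry_count = 1024                 
buffer_size = 5432                 
timeout = 30                       
host = 30                          
                                   
[logging]                          
max_retries = 1024                 


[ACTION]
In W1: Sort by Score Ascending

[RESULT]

─────────┼─────┼────          ┃    
024-10-19│16.8 │1008          ┃    
024-08-11│50.6 │1007          ┃    
024-11-04│59.7 │1001          ┃    
024-03-21│76.3 │1006          ┃━━━━
024-03-06│78.8 │1004          ┃    
024-02-03│88.3 │1000          ┃────
024-09-06│92.3 │1009          ┃    
024-07-01│99.2 │1003          ┃    
024-11-14│99.2 │1005          ┃    
━━━━━━━━━━━━━━━━━━━━━━━━━━━━━━┛    
retry_count = 1024                 
buffer_size = 5432                 
timeout = 30                       
host = 30                          
                                   
[logging]                          
max_retries = 1024                 


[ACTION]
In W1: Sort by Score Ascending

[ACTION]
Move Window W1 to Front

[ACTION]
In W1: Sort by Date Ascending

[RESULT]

─────────┼─────┼────          ┃    
024-03-02│15.0 │1002          ┃    
024-03-06│78.8 │1004          ┃    
024-03-21│76.3 │1006          ┃    
024-07-01│99.2 │1003          ┃━━━━
024-08-11│50.6 │1007          ┃    
024-09-06│92.3 │1009          ┃────
024-10-19│16.8 │1008          ┃    
024-11-04│59.7 │1001          ┃    
024-11-14│99.2 │1005          ┃    
━━━━━━━━━━━━━━━━━━━━━━━━━━━━━━┛    
retry_count = 1024                 
buffer_size = 5432                 
timeout = 30                       
host = 30                          
                                   
[logging]                          
max_retries = 1024                 


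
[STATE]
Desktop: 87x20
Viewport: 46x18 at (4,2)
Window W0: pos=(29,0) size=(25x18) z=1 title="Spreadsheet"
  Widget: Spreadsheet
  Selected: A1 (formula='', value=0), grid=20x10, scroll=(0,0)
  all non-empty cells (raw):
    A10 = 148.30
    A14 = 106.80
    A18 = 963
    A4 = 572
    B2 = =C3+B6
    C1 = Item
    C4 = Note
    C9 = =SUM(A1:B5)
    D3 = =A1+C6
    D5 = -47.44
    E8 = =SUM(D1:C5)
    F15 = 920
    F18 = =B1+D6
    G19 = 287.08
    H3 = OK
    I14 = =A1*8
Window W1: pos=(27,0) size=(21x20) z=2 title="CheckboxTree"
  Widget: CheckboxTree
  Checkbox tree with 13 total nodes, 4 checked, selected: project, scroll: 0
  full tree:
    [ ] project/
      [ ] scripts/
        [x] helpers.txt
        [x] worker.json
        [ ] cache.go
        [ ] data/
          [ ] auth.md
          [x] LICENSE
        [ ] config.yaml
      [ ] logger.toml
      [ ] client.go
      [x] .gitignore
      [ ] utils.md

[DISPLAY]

                       ┠───────────────────┨──
                       ┃>[-] project/      ┃  
                       ┃   [-] scripts/    ┃  
                       ┃     [x] helpers.tx┃--
                       ┃     [x] worker.jso┃ 0
                       ┃     [ ] cache.go  ┃ 0
                       ┃     [-] data/     ┃ 0
                       ┃       [ ] auth.md ┃ 0
                       ┃       [x] LICENSE ┃ 0
                       ┃     [ ] config.yam┃ 0
                       ┃   [ ] logger.toml ┃ 0
                       ┃   [ ] client.go   ┃ 0
                       ┃   [x] .gitignore  ┃ 0
                       ┃   [ ] utils.md    ┃ 0
                       ┃                   ┃ 0
                       ┃                   ┃━━
                       ┃                   ┃  
                       ┗━━━━━━━━━━━━━━━━━━━┛  


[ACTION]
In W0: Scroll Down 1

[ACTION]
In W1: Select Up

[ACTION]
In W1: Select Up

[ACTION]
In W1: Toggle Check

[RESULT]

                       ┠───────────────────┨──
                       ┃>[x] project/      ┃  
                       ┃   [x] scripts/    ┃  
                       ┃     [x] helpers.tx┃--
                       ┃     [x] worker.jso┃ 0
                       ┃     [x] cache.go  ┃ 0
                       ┃     [x] data/     ┃ 0
                       ┃       [x] auth.md ┃ 0
                       ┃       [x] LICENSE ┃ 0
                       ┃     [x] config.yam┃ 0
                       ┃   [x] logger.toml ┃ 0
                       ┃   [x] client.go   ┃ 0
                       ┃   [x] .gitignore  ┃ 0
                       ┃   [x] utils.md    ┃ 0
                       ┃                   ┃ 0
                       ┃                   ┃━━
                       ┃                   ┃  
                       ┗━━━━━━━━━━━━━━━━━━━┛  


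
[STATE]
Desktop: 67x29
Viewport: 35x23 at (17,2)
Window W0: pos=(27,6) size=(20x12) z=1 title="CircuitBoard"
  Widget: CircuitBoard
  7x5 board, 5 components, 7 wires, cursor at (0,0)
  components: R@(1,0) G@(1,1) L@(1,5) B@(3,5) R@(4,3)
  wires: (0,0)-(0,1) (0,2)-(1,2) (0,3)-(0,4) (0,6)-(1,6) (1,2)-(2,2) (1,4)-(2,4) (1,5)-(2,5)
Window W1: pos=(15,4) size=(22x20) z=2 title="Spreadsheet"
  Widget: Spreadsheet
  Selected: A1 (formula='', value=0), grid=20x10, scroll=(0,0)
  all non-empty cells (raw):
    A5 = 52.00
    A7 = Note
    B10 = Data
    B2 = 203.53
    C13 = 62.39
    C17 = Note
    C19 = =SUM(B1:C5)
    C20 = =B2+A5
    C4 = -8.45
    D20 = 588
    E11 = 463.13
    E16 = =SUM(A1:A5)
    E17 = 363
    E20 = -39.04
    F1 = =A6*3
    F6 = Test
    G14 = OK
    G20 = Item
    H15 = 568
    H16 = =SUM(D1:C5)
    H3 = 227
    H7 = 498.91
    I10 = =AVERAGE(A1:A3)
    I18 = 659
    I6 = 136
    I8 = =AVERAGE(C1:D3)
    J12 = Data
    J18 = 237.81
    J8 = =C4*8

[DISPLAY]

                                   
                                   
━━━━━━━━━━━━━━━━━━━┓               
Spreadsheet        ┃               
───────────────────┨━━━━━━━━━┓     
1:                 ┃oard     ┃     
      A       B    ┃─────────┨     
-------------------┃3 4 5 6  ┃     
 1      [0]       0┃   ·   · ┃     
 2        0  203.53┃   │     ┃     
 3        0       0┃   ·     ┃     
 4        0       0┃   │     ┃     
 5       52       0┃   ·     ┃     
 6        0       0┃         ┃     
 7 Note           0┃         ┃     
 8        0       0┃━━━━━━━━━┛     
 9        0       0┃               
10        0Data    ┃               
11        0       0┃               
12        0       0┃               
13        0       0┃               
━━━━━━━━━━━━━━━━━━━┛               
                                   


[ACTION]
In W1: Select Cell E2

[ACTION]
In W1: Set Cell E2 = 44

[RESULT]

                                   
                                   
━━━━━━━━━━━━━━━━━━━┓               
Spreadsheet        ┃               
───────────────────┨━━━━━━━━━┓     
2: 44              ┃oard     ┃     
      A       B    ┃─────────┨     
-------------------┃3 4 5 6  ┃     
 1        0       0┃   ·   · ┃     
 2        0  203.53┃   │     ┃     
 3        0       0┃   ·     ┃     
 4        0       0┃   │     ┃     
 5       52       0┃   ·     ┃     
 6        0       0┃         ┃     
 7 Note           0┃         ┃     
 8        0       0┃━━━━━━━━━┛     
 9        0       0┃               
10        0Data    ┃               
11        0       0┃               
12        0       0┃               
13        0       0┃               
━━━━━━━━━━━━━━━━━━━┛               
                                   


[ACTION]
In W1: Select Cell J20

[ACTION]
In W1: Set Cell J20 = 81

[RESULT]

                                   
                                   
━━━━━━━━━━━━━━━━━━━┓               
Spreadsheet        ┃               
───────────────────┨━━━━━━━━━┓     
20: 81             ┃oard     ┃     
      A       B    ┃─────────┨     
-------------------┃3 4 5 6  ┃     
 1        0       0┃   ·   · ┃     
 2        0  203.53┃   │     ┃     
 3        0       0┃   ·     ┃     
 4        0       0┃   │     ┃     
 5       52       0┃   ·     ┃     
 6        0       0┃         ┃     
 7 Note           0┃         ┃     
 8        0       0┃━━━━━━━━━┛     
 9        0       0┃               
10        0Data    ┃               
11        0       0┃               
12        0       0┃               
13        0       0┃               
━━━━━━━━━━━━━━━━━━━┛               
                                   


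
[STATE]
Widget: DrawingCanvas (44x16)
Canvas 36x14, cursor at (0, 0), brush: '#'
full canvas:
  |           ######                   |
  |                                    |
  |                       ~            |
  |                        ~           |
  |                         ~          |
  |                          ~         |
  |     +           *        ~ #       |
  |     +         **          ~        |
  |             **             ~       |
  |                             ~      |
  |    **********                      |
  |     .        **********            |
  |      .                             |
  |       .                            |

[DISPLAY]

+          ######                           
                                            
                       ~                    
                        ~                   
                         ~                  
                          ~                 
     +           *        ~ #               
     +         **          ~                
             **             ~               
                             ~              
    **********                              
     .        **********                    
      .                                     
       .                                    
                                            
                                            


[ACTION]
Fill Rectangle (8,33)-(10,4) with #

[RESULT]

+          ######                           
                                            
                       ~                    
                        ~                   
                         ~                  
                          ~                 
     +           *        ~ #               
     +         **          ~                
    ##############################          
    ##############################          
    ##############################          
     .        **********                    
      .                                     
       .                                    
                                            
                                            


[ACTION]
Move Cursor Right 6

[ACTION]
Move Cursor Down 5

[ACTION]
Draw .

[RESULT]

           ######                           
                                            
                       ~                    
                        ~                   
                         ~                  
      .                   ~                 
     +           *        ~ #               
     +         **          ~                
    ##############################          
    ##############################          
    ##############################          
     .        **********                    
      .                                     
       .                                    
                                            
                                            


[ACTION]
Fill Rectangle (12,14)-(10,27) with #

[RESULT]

           ######                           
                                            
                       ~                    
                        ~                   
                         ~                  
      .                   ~                 
     +           *        ~ #               
     +         **          ~                
    ##############################          
    ##############################          
    ##############################          
     .        ##############                
      .       ##############                
       .                                    
                                            
                                            


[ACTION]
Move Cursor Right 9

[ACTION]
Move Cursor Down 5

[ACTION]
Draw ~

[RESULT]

           ######                           
                                            
                       ~                    
                        ~                   
                         ~                  
      .                   ~                 
     +           *        ~ #               
     +         **          ~                
    ##############################          
    ##############################          
    ###########~##################          
     .        ##############                
      .       ##############                
       .                                    
                                            
                                            


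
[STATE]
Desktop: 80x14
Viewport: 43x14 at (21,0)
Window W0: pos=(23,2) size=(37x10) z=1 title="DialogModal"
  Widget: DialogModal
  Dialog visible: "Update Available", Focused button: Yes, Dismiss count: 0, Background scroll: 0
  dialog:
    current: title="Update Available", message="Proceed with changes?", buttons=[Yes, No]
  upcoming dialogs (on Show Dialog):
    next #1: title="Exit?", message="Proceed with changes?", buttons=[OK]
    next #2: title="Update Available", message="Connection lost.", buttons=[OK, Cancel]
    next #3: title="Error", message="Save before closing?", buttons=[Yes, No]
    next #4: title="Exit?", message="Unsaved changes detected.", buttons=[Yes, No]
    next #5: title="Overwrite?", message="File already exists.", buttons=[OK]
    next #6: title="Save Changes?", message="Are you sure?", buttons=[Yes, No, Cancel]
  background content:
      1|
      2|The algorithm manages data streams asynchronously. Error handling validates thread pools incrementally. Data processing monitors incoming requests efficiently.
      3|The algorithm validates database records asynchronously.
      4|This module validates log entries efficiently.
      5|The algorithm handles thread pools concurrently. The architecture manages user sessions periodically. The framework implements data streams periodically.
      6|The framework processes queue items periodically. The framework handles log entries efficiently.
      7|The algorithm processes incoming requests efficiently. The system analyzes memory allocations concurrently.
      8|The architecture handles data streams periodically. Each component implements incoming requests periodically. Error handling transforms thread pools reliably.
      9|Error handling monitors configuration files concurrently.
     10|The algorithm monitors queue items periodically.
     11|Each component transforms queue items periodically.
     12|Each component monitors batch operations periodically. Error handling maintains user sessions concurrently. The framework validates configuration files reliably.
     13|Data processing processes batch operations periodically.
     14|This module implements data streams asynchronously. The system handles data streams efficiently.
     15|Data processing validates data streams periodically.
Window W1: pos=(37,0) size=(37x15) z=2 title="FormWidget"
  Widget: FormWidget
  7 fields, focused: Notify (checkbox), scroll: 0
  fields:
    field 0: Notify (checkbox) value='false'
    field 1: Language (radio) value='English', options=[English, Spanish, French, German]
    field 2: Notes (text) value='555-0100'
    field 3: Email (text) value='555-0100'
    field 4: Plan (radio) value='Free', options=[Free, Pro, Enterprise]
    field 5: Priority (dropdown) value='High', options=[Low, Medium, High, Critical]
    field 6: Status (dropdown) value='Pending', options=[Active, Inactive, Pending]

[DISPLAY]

                ┏━━━━━━━━━━━━━━━━━━━━━━━━━━
                ┃ FormWidget               
  ┏━━━━━━━━━━━━━┠──────────────────────────
  ┃ DialogModal ┃> Notify:     [ ]         
  ┠─────────────┃  Language:   (●) English 
  ┃     ┌───────┃  Notes:      [555-0100   
  ┃The a│    Upd┃  Email:      [555-0100   
  ┃The a│ Procee┃  Plan:       (●) Free  ( 
  ┃This │       ┃  Priority:   [High       
  ┃The a└───────┃  Status:     [Pending    
  ┃The framework┃                          
  ┗━━━━━━━━━━━━━┃                          
                ┃                          
                ┃                          


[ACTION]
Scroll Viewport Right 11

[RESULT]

     ┏━━━━━━━━━━━━━━━━━━━━━━━━━━━━━━━━━━━┓ 
     ┃ FormWidget                        ┃ 
━━━━━┠───────────────────────────────────┨ 
odal ┃> Notify:     [ ]                  ┃ 
─────┃  Language:   (●) English  ( ) Span┃ 
─────┃  Notes:      [555-0100           ]┃ 
  Upd┃  Email:      [555-0100           ]┃ 
rocee┃  Plan:       (●) Free  ( ) Pro  ( ┃ 
     ┃  Priority:   [High              ▼]┃ 
─────┃  Status:     [Pending           ▼]┃ 
ework┃                                   ┃ 
━━━━━┃                                   ┃ 
     ┃                                   ┃ 
     ┃                                   ┃ 


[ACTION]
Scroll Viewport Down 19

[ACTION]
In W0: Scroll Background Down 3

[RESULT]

     ┏━━━━━━━━━━━━━━━━━━━━━━━━━━━━━━━━━━━┓ 
     ┃ FormWidget                        ┃ 
━━━━━┠───────────────────────────────────┨ 
odal ┃> Notify:     [ ]                  ┃ 
─────┃  Language:   (●) English  ( ) Span┃ 
─────┃  Notes:      [555-0100           ]┃ 
  Upd┃  Email:      [555-0100           ]┃ 
rocee┃  Plan:       (●) Free  ( ) Pro  ( ┃ 
     ┃  Priority:   [High              ▼]┃ 
─────┃  Status:     [Pending           ▼]┃ 
ndlin┃                                   ┃ 
━━━━━┃                                   ┃ 
     ┃                                   ┃ 
     ┃                                   ┃ 
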